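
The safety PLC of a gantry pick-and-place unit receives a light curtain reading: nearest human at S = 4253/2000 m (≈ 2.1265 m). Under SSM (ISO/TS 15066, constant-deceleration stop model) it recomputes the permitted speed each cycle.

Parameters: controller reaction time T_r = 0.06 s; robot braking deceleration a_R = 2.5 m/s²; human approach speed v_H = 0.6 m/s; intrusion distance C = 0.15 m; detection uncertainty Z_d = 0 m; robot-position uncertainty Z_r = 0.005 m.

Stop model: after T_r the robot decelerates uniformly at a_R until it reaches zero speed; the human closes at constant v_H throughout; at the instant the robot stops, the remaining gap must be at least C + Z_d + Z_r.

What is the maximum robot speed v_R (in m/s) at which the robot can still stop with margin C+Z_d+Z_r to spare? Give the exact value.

quadratic (1/5)·v² + (3/10)·v + (-3871/2000) = 0
  disc = (3/10)² − 4·(1/5)·(-3871/2000) = 1024/625 ; √disc = 32/25
  v_R = (−(3/10) + 32/25) / (2·(1/5)) = 49/20 m/s
check:
stop time T_s = (49/20)/(5/2) = 0.9800 s
reaction-phase robot travel = 2.4500·0.0600 = 0.1470 m
braking distance = 2.4500²/(2·2.5000) = 1.2005 m
human closes 0.6000·1.0400 = 0.6240 m
C+Z_d+Z_r = 0.1500+0.0000+0.0050 = 0.1550 m
sum ≈ 0.1470+1.2005+0.6240+0.1550 ≈ 2.1265 m = S ✓

v_R_max = 49/20 m/s = 2.4500 m/s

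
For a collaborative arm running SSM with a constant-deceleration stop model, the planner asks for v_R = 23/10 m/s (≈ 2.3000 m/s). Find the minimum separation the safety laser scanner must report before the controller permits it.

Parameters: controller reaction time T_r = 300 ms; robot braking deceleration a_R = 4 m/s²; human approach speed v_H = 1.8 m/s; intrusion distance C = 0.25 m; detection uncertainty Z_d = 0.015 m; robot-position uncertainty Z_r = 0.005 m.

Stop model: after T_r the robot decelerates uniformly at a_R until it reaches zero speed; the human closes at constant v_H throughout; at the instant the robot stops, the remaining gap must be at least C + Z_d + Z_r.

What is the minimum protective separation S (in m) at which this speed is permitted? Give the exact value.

S_min = 2557/800 m = 3.1963 m

T_s = v_R/a_R = (23/10)/4 = 0.5750 s
robot in T_r: 2.3000·0.3000 = 0.6900 m
robot covers 2.3000·0.5750 − ½·4.0000·0.5750² = 0.6613 m while stopping
person approaches 1.8000·(0.3000+0.5750) = 1.5750 m
C+Z_d+Z_r = 0.2500+0.0150+0.0050 = 0.2700 m
S_min ≈ 0.6900+0.6613+1.5750+0.2700  ⇒  S_min = 2557/800 m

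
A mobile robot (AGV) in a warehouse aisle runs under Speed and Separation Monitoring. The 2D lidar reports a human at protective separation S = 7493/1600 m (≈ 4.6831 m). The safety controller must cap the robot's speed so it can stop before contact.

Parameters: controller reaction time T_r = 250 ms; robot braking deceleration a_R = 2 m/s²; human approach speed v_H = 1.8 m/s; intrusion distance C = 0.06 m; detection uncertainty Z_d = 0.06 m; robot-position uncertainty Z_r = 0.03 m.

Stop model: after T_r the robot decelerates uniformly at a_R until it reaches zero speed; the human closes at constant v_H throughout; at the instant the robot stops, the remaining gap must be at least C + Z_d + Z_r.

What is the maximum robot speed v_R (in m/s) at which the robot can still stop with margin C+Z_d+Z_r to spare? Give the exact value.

v_R_max = 47/20 m/s = 2.3500 m/s

quadratic (1/4)·v² + (23/20)·v + (-6533/1600) = 0
  disc = (23/20)² − 4·(1/4)·(-6533/1600) = 8649/1600 ; √disc = 93/40
  v_R = (−(23/20) + 93/40) / (2·(1/4)) = 47/20 m/s
check:
braking lasts T_s = (47/20)/2 = 1.1750 s
robot in T_r: 2.3500·0.2500 = 0.5875 m
robot covers 2.3500·1.1750 − ½·2.0000·1.1750² = 1.3806 m while stopping
human over T_r+T_s: 1.8000·(0.2500+1.1750) = 2.5650 m
residual clearance needed = 0.0600+0.0600+0.0300 = 0.1500 m
sum ≈ 0.5875+1.3806+2.5650+0.1500 ≈ 4.6831 m = S ✓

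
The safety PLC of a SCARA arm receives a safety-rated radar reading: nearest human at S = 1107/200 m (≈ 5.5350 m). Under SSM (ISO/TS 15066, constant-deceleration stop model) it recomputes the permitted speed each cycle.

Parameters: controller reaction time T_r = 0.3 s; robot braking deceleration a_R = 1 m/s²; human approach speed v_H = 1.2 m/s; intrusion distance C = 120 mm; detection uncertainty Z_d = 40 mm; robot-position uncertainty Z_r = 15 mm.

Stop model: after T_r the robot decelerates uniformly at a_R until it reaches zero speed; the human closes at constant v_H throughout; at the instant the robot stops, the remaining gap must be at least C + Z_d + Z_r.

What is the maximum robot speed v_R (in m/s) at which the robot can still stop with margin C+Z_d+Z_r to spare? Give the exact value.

v_R_max = 2 m/s = 2.0000 m/s

at the boundary: (1/2)·v² + (3/2)·v + (-5) = 0
  disc = (3/2)² − 4·(1/2)·(-5) = 49/4 ; √disc = 7/2
  v_R = (−(3/2) + 7/2) / (2·(1/2)) = 2 m/s
check:
T_s = v_R/a_R = 2/1 = 2.0000 s
robot in T_r: 2.0000·0.3000 = 0.6000 m
robot covers 2.0000·2.0000 − ½·1.0000·2.0000² = 2.0000 m while stopping
person approaches 1.2000·(0.3000+2.0000) = 2.7600 m
margins: 0.1200+0.0400+0.0150 = 0.1750 m
sum ≈ 0.6000+2.0000+2.7600+0.1750 ≈ 5.5350 m = S ✓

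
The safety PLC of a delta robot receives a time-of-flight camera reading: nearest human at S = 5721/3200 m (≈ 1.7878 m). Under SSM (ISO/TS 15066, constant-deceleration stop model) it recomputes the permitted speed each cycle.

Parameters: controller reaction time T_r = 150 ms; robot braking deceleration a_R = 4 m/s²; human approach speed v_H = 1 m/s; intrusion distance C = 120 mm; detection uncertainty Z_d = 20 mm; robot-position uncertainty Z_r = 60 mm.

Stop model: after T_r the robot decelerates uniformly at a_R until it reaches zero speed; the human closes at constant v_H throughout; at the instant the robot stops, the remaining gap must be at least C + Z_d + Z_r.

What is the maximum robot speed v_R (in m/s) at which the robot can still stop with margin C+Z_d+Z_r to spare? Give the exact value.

at the boundary: (1/8)·v² + (2/5)·v + (-4601/3200) = 0
  disc = (2/5)² − 4·(1/8)·(-4601/3200) = 225/256 ; √disc = 15/16
  v_R = (−(2/5) + 15/16) / (2·(1/8)) = 43/20 m/s
check:
T_s = v_R/a_R = (43/20)/4 = 0.5375 s
reaction-phase robot travel = 2.1500·0.1500 = 0.3225 m
robot under decel: 2.1500²/(2·4.0000) = 0.5778 m
human closes 1.0000·0.6875 = 0.6875 m
residual clearance needed = 0.1200+0.0200+0.0600 = 0.2000 m
sum ≈ 0.3225+0.5778+0.6875+0.2000 ≈ 1.7878 m = S ✓

v_R_max = 43/20 m/s = 2.1500 m/s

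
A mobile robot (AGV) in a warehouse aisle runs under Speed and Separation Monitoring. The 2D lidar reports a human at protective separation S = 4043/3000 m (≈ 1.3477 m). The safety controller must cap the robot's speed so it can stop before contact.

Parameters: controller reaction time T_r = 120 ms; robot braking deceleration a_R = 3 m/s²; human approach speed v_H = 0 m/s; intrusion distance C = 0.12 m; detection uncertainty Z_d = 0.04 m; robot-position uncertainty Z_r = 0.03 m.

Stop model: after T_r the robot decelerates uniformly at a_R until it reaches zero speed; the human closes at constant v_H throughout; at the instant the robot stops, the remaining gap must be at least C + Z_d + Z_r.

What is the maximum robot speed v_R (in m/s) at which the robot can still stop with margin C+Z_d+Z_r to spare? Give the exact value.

quadratic (1/6)·v² + (3/25)·v + (-3473/3000) = 0
  disc = (3/25)² − 4·(1/6)·(-3473/3000) = 17689/22500 ; √disc = 133/150
  v_R = (−(3/25) + 133/150) / (2·(1/6)) = 23/10 m/s
check:
T_s = v_R/a_R = (23/10)/3 = 0.7667 s
robot covers v_R·T_r = 2.3000·0.1200 = 0.2760 m before braking
robot under decel: 2.3000²/(2·3.0000) = 0.8817 m
person approaches 0.0000·(0.1200+0.7667) = 0.0000 m
residual clearance needed = 0.1200+0.0400+0.0300 = 0.1900 m
sum ≈ 0.2760+0.8817+0.0000+0.1900 ≈ 1.3477 m = S ✓

v_R_max = 23/10 m/s = 2.3000 m/s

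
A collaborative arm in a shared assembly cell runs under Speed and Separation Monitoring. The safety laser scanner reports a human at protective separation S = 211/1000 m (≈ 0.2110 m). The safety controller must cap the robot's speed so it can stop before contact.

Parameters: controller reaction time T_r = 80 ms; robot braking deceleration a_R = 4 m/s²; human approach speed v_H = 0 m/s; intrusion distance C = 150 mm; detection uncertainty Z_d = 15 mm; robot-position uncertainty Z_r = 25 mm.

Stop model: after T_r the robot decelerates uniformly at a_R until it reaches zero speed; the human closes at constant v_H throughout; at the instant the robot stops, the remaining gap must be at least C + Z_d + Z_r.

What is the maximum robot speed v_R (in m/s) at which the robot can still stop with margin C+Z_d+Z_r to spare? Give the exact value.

v_R_max = 1/5 m/s = 0.2000 m/s

collect terms ⇒ (1/8)·v_R² + (2/25)·v_R + (-21/1000) = 0
  disc = (2/25)² − 4·(1/8)·(-21/1000) = 169/10000 ; √disc = 13/100
  v_R = (−(2/25) + 13/100) / (2·(1/8)) = 1/5 m/s
check:
stop time T_s = (1/5)/4 = 0.0500 s
reaction-phase robot travel = 0.2000·0.0800 = 0.0160 m
robot covers 0.2000·0.0500 − ½·4.0000·0.0500² = 0.0050 m while stopping
human over T_r+T_s: 0.0000·(0.0800+0.0500) = 0.0000 m
C+Z_d+Z_r = 0.1500+0.0150+0.0250 = 0.1900 m
sum ≈ 0.0160+0.0050+0.0000+0.1900 ≈ 0.2110 m = S ✓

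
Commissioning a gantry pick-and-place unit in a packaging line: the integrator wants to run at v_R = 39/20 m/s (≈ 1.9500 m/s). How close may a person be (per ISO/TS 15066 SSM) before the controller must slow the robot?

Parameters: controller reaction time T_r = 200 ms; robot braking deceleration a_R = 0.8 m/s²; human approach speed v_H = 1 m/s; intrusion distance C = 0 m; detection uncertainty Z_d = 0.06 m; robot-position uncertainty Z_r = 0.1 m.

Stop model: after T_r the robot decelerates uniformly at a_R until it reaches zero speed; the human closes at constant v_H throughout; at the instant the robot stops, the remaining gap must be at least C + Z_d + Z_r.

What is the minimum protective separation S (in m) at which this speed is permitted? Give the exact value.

S_min = 3561/640 m = 5.5641 m

stop time T_s = (39/20)/(4/5) = 2.4375 s
robot covers v_R·T_r = 1.9500·0.2000 = 0.3900 m before braking
braking distance = 1.9500²/(2·0.8000) = 2.3766 m
human closes 1.0000·2.6375 = 2.6375 m
margins: 0.0000+0.0600+0.1000 = 0.1600 m
S_min ≈ 0.3900+2.3766+2.6375+0.1600  ⇒  S_min = 3561/640 m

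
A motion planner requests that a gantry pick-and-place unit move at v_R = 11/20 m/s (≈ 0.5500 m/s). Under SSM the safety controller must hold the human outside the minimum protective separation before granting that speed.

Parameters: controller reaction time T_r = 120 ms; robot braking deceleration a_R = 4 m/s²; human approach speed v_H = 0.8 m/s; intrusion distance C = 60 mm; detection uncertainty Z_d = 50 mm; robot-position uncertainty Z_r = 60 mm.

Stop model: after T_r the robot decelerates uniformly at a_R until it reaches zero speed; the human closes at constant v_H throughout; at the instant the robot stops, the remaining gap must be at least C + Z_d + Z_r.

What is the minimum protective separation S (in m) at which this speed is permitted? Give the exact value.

S_min = 7677/16000 m = 0.4798 m

braking lasts T_s = (11/20)/4 = 0.1375 s
robot in T_r: 0.5500·0.1200 = 0.0660 m
braking distance = 0.5500²/(2·4.0000) = 0.0378 m
human closes 0.8000·0.2575 = 0.2060 m
margins: 0.0600+0.0500+0.0600 = 0.1700 m
S_min ≈ 0.0660+0.0378+0.2060+0.1700  ⇒  S_min = 7677/16000 m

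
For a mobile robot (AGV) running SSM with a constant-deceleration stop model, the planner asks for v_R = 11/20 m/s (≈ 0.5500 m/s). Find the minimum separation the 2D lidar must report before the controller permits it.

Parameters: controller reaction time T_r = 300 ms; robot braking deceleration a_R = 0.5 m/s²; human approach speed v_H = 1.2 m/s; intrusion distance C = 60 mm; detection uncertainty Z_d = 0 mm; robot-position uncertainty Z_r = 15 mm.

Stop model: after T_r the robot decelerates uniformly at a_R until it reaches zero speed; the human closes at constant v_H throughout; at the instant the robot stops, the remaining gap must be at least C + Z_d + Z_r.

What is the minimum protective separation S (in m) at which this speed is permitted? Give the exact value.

S_min = 889/400 m = 2.2225 m

stop time T_s = (11/20)/(1/2) = 1.1000 s
robot covers v_R·T_r = 0.5500·0.3000 = 0.1650 m before braking
robot under decel: 0.5500²/(2·0.5000) = 0.3025 m
human over T_r+T_s: 1.2000·(0.3000+1.1000) = 1.6800 m
residual clearance needed = 0.0600+0.0000+0.0150 = 0.0750 m
S_min ≈ 0.1650+0.3025+1.6800+0.0750  ⇒  S_min = 889/400 m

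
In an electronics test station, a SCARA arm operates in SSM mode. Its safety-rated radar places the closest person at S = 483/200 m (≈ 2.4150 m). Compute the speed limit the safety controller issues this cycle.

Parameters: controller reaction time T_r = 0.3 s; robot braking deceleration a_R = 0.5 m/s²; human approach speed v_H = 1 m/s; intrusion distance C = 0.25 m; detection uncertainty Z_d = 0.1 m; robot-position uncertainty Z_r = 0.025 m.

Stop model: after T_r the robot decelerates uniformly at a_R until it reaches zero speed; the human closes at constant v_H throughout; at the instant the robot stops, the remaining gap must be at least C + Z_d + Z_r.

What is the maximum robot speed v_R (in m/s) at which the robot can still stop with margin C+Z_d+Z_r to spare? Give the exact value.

v_R_max = 3/5 m/s = 0.6000 m/s

at the boundary: (1)·v² + (23/10)·v + (-87/50) = 0
  disc = (23/10)² − 4·(1)·(-87/50) = 49/4 ; √disc = 7/2
  v_R = (−(23/10) + 7/2) / (2·(1)) = 3/5 m/s
check:
T_s = v_R/a_R = (3/5)/(1/2) = 1.2000 s
robot in T_r: 0.6000·0.3000 = 0.1800 m
braking distance = 0.6000²/(2·0.5000) = 0.3600 m
human closes 1.0000·1.5000 = 1.5000 m
residual clearance needed = 0.2500+0.1000+0.0250 = 0.3750 m
sum ≈ 0.1800+0.3600+1.5000+0.3750 ≈ 2.4150 m = S ✓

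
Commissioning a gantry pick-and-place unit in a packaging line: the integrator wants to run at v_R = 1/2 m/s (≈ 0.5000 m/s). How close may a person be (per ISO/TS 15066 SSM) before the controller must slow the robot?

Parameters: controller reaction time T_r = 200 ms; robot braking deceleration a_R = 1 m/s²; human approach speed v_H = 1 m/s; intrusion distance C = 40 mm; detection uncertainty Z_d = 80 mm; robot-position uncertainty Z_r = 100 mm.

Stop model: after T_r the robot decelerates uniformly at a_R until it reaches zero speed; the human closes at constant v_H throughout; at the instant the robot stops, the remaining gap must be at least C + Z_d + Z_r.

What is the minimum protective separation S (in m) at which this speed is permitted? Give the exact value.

stop time T_s = (1/2)/1 = 0.5000 s
reaction-phase robot travel = 0.5000·0.2000 = 0.1000 m
robot covers 0.5000·0.5000 − ½·1.0000·0.5000² = 0.1250 m while stopping
person approaches 1.0000·(0.2000+0.5000) = 0.7000 m
C+Z_d+Z_r = 0.0400+0.0800+0.1000 = 0.2200 m
S_min ≈ 0.1000+0.1250+0.7000+0.2200  ⇒  S_min = 229/200 m

S_min = 229/200 m = 1.1450 m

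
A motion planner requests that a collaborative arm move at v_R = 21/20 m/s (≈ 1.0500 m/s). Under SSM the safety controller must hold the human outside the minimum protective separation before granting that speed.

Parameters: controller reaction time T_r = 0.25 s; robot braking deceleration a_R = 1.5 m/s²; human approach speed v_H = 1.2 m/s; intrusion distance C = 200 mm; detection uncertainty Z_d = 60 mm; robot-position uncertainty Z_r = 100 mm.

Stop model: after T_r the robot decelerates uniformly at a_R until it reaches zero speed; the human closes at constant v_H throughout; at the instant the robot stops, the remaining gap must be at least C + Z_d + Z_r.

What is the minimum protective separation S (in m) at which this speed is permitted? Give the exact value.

stop time T_s = (21/20)/(3/2) = 0.7000 s
robot in T_r: 1.0500·0.2500 = 0.2625 m
braking distance = 1.0500²/(2·1.5000) = 0.3675 m
person approaches 1.2000·(0.2500+0.7000) = 1.1400 m
margins: 0.2000+0.0600+0.1000 = 0.3600 m
S_min ≈ 0.2625+0.3675+1.1400+0.3600  ⇒  S_min = 213/100 m

S_min = 213/100 m = 2.1300 m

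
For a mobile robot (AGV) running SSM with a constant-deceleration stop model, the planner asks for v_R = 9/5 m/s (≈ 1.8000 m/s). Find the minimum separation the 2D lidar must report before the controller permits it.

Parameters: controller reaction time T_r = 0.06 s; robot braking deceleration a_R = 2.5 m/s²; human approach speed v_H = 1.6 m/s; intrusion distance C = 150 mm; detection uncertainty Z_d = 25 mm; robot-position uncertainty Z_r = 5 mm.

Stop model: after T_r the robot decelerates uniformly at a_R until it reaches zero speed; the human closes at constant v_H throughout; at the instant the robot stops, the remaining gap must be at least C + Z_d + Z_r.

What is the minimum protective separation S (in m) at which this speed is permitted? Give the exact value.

S_min = 273/125 m = 2.1840 m

T_s = v_R/a_R = (9/5)/(5/2) = 0.7200 s
robot in T_r: 1.8000·0.0600 = 0.1080 m
braking distance = 1.8000²/(2·2.5000) = 0.6480 m
human over T_r+T_s: 1.6000·(0.0600+0.7200) = 1.2480 m
margins: 0.1500+0.0250+0.0050 = 0.1800 m
S_min ≈ 0.1080+0.6480+1.2480+0.1800  ⇒  S_min = 273/125 m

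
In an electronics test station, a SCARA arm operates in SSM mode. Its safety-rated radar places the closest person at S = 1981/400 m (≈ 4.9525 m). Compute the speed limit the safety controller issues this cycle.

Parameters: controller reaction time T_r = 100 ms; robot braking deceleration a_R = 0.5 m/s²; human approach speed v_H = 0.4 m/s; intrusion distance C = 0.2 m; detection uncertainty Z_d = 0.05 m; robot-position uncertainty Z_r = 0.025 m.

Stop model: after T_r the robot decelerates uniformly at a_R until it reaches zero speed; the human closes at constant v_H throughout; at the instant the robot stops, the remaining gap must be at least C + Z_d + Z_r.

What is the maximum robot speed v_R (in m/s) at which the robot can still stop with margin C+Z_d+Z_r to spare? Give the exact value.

v_R_max = 7/4 m/s = 1.7500 m/s

quadratic (1)·v² + (9/10)·v + (-371/80) = 0
  disc = (9/10)² − 4·(1)·(-371/80) = 484/25 ; √disc = 22/5
  v_R = (−(9/10) + 22/5) / (2·(1)) = 7/4 m/s
check:
stop time T_s = (7/4)/(1/2) = 3.5000 s
reaction-phase robot travel = 1.7500·0.1000 = 0.1750 m
braking distance = 1.7500²/(2·0.5000) = 3.0625 m
human over T_r+T_s: 0.4000·(0.1000+3.5000) = 1.4400 m
residual clearance needed = 0.2000+0.0500+0.0250 = 0.2750 m
sum ≈ 0.1750+3.0625+1.4400+0.2750 ≈ 4.9525 m = S ✓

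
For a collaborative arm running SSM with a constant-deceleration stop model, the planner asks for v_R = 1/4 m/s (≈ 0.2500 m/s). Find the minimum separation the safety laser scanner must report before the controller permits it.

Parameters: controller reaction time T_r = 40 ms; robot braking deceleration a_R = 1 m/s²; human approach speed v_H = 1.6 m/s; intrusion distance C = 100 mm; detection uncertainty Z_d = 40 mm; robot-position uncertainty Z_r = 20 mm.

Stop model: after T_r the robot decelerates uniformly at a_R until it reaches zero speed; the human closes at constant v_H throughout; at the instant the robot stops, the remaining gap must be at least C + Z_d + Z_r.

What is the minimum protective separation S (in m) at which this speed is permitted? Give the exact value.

braking lasts T_s = (1/4)/1 = 0.2500 s
reaction-phase robot travel = 0.2500·0.0400 = 0.0100 m
robot under decel: 0.2500²/(2·1.0000) = 0.0312 m
human over T_r+T_s: 1.6000·(0.0400+0.2500) = 0.4640 m
margins: 0.1000+0.0400+0.0200 = 0.1600 m
S_min ≈ 0.0100+0.0312+0.4640+0.1600  ⇒  S_min = 2661/4000 m

S_min = 2661/4000 m = 0.6653 m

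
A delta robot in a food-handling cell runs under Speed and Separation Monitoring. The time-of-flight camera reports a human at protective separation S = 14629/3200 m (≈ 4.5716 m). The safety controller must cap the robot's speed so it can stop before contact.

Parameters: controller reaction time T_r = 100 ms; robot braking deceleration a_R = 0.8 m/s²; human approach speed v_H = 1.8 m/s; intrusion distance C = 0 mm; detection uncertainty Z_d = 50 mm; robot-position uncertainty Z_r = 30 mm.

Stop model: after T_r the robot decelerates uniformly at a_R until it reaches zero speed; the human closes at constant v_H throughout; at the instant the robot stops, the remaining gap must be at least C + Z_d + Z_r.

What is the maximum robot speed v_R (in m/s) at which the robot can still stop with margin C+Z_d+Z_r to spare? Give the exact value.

quadratic (5/8)·v² + (47/20)·v + (-13797/3200) = 0
  disc = (47/20)² − 4·(5/8)·(-13797/3200) = 104329/6400 ; √disc = 323/80
  v_R = (−(47/20) + 323/80) / (2·(5/8)) = 27/20 m/s
check:
T_s = v_R/a_R = (27/20)/(4/5) = 1.6875 s
reaction-phase robot travel = 1.3500·0.1000 = 0.1350 m
braking distance = 1.3500²/(2·0.8000) = 1.1391 m
human closes 1.8000·1.7875 = 3.2175 m
residual clearance needed = 0.0000+0.0500+0.0300 = 0.0800 m
sum ≈ 0.1350+1.1391+3.2175+0.0800 ≈ 4.5716 m = S ✓

v_R_max = 27/20 m/s = 1.3500 m/s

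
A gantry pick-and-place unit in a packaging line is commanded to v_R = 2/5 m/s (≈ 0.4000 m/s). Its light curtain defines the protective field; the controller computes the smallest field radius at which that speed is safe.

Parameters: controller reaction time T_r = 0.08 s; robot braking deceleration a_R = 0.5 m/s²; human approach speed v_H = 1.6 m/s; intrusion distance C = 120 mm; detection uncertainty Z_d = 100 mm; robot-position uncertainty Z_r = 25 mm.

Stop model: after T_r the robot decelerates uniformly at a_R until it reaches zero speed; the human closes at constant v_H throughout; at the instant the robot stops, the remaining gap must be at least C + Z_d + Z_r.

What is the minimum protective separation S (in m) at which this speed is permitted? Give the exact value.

braking lasts T_s = (2/5)/(1/2) = 0.8000 s
reaction-phase robot travel = 0.4000·0.0800 = 0.0320 m
robot under decel: 0.4000²/(2·0.5000) = 0.1600 m
human over T_r+T_s: 1.6000·(0.0800+0.8000) = 1.4080 m
margins: 0.1200+0.1000+0.0250 = 0.2450 m
S_min ≈ 0.0320+0.1600+1.4080+0.2450  ⇒  S_min = 369/200 m

S_min = 369/200 m = 1.8450 m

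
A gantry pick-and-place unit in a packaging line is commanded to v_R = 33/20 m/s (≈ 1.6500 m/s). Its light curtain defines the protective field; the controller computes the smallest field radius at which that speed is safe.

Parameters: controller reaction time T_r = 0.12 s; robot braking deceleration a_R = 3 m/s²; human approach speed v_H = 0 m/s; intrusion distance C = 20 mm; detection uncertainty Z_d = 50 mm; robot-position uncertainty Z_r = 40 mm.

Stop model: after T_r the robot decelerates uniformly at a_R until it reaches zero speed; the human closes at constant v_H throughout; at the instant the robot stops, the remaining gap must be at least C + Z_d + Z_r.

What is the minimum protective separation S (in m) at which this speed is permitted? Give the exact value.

S_min = 3047/4000 m = 0.7618 m

braking lasts T_s = (33/20)/3 = 0.5500 s
reaction-phase robot travel = 1.6500·0.1200 = 0.1980 m
robot covers 1.6500·0.5500 − ½·3.0000·0.5500² = 0.4537 m while stopping
human over T_r+T_s: 0.0000·(0.1200+0.5500) = 0.0000 m
margins: 0.0200+0.0500+0.0400 = 0.1100 m
S_min ≈ 0.1980+0.4537+0.0000+0.1100  ⇒  S_min = 3047/4000 m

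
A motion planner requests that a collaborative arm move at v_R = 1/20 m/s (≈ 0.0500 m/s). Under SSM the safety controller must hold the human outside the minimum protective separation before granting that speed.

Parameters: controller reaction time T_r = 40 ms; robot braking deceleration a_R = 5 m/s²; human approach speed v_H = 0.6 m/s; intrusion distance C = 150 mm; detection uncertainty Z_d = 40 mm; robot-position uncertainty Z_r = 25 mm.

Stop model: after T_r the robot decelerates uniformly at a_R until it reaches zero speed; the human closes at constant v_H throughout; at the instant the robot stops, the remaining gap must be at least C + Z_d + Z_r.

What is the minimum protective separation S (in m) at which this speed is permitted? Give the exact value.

stop time T_s = (1/20)/5 = 0.0100 s
reaction-phase robot travel = 0.0500·0.0400 = 0.0020 m
robot under decel: 0.0500²/(2·5.0000) = 0.0003 m
human closes 0.6000·0.0500 = 0.0300 m
residual clearance needed = 0.1500+0.0400+0.0250 = 0.2150 m
S_min ≈ 0.0020+0.0003+0.0300+0.2150  ⇒  S_min = 989/4000 m

S_min = 989/4000 m = 0.2472 m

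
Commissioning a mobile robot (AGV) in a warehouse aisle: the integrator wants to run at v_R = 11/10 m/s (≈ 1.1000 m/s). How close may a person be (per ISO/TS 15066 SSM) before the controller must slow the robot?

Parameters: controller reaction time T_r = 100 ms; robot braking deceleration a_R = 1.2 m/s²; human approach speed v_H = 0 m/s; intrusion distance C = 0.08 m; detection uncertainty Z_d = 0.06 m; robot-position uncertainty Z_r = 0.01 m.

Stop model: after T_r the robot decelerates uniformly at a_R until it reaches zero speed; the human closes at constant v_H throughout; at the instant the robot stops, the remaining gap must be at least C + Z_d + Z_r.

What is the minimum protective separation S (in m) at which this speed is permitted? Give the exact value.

S_min = 917/1200 m = 0.7642 m

stop time T_s = (11/10)/(6/5) = 0.9167 s
robot in T_r: 1.1000·0.1000 = 0.1100 m
robot under decel: 1.1000²/(2·1.2000) = 0.5042 m
human closes 0.0000·1.0167 = 0.0000 m
margins: 0.0800+0.0600+0.0100 = 0.1500 m
S_min ≈ 0.1100+0.5042+0.0000+0.1500  ⇒  S_min = 917/1200 m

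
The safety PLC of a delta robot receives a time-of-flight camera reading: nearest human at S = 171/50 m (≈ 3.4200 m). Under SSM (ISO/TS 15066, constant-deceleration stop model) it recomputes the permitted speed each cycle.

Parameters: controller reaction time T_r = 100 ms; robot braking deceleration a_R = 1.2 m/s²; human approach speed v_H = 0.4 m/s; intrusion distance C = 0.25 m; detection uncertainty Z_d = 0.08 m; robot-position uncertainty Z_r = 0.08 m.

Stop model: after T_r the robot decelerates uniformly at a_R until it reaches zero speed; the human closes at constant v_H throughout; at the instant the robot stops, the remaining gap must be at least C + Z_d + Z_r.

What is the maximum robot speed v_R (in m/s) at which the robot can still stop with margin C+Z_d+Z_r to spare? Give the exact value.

quadratic (5/12)·v² + (13/30)·v + (-297/100) = 0
  disc = (13/30)² − 4·(5/12)·(-297/100) = 1156/225 ; √disc = 34/15
  v_R = (−(13/30) + 34/15) / (2·(5/12)) = 11/5 m/s
check:
braking lasts T_s = (11/5)/(6/5) = 1.8333 s
robot in T_r: 2.2000·0.1000 = 0.2200 m
robot covers 2.2000·1.8333 − ½·1.2000·1.8333² = 2.0167 m while stopping
human over T_r+T_s: 0.4000·(0.1000+1.8333) = 0.7733 m
residual clearance needed = 0.2500+0.0800+0.0800 = 0.4100 m
sum ≈ 0.2200+2.0167+0.7733+0.4100 ≈ 3.4200 m = S ✓

v_R_max = 11/5 m/s = 2.2000 m/s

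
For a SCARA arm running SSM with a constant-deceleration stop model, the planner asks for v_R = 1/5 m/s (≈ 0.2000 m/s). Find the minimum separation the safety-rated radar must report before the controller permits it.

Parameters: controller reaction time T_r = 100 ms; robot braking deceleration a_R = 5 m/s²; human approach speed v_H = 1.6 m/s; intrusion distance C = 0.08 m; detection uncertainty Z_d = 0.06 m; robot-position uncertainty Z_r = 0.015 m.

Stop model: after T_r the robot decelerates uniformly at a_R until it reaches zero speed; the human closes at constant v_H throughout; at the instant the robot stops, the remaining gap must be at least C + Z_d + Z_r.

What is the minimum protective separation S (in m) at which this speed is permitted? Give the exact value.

stop time T_s = (1/5)/5 = 0.0400 s
robot in T_r: 0.2000·0.1000 = 0.0200 m
robot covers 0.2000·0.0400 − ½·5.0000·0.0400² = 0.0040 m while stopping
human closes 1.6000·0.1400 = 0.2240 m
residual clearance needed = 0.0800+0.0600+0.0150 = 0.1550 m
S_min ≈ 0.0200+0.0040+0.2240+0.1550  ⇒  S_min = 403/1000 m

S_min = 403/1000 m = 0.4030 m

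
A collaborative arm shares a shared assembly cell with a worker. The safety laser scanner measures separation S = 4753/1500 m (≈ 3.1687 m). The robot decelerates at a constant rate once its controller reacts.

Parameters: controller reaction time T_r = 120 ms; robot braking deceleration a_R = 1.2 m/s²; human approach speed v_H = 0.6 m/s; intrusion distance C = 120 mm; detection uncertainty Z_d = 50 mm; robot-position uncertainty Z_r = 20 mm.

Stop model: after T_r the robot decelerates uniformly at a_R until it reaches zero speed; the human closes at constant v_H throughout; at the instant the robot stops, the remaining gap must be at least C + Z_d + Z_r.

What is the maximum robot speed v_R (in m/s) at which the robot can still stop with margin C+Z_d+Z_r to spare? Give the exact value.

v_R_max = 2 m/s = 2.0000 m/s

collect terms ⇒ (5/12)·v_R² + (31/50)·v_R + (-218/75) = 0
  disc = (31/50)² − 4·(5/12)·(-218/75) = 117649/22500 ; √disc = 343/150
  v_R = (−(31/50) + 343/150) / (2·(5/12)) = 2 m/s
check:
stop time T_s = 2/(6/5) = 1.6667 s
robot covers v_R·T_r = 2.0000·0.1200 = 0.2400 m before braking
braking distance = 2.0000²/(2·1.2000) = 1.6667 m
human over T_r+T_s: 0.6000·(0.1200+1.6667) = 1.0720 m
margins: 0.1200+0.0500+0.0200 = 0.1900 m
sum ≈ 0.2400+1.6667+1.0720+0.1900 ≈ 3.1687 m = S ✓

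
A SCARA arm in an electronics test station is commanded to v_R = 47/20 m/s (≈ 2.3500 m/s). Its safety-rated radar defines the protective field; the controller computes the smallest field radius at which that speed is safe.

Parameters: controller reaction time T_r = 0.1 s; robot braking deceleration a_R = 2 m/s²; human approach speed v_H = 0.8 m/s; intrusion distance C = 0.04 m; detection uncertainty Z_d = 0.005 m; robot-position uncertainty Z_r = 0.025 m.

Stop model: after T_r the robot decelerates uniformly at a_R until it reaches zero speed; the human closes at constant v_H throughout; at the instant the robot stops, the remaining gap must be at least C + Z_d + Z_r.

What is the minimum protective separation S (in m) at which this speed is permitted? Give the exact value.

T_s = v_R/a_R = (47/20)/2 = 1.1750 s
robot covers v_R·T_r = 2.3500·0.1000 = 0.2350 m before braking
robot covers 2.3500·1.1750 − ½·2.0000·1.1750² = 1.3806 m while stopping
human closes 0.8000·1.2750 = 1.0200 m
margins: 0.0400+0.0050+0.0250 = 0.0700 m
S_min ≈ 0.2350+1.3806+1.0200+0.0700  ⇒  S_min = 4329/1600 m

S_min = 4329/1600 m = 2.7056 m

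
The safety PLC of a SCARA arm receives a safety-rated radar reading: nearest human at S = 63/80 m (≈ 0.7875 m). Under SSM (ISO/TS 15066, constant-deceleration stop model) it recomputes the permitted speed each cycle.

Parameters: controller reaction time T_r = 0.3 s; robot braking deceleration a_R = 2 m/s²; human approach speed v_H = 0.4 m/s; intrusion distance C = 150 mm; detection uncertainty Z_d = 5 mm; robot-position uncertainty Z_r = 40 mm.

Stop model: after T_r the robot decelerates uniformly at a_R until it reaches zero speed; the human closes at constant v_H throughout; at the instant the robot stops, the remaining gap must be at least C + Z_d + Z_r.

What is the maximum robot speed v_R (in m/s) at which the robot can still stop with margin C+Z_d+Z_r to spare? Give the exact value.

at the boundary: (1/4)·v² + (1/2)·v + (-189/400) = 0
  disc = (1/2)² − 4·(1/4)·(-189/400) = 289/400 ; √disc = 17/20
  v_R = (−(1/2) + 17/20) / (2·(1/4)) = 7/10 m/s
check:
braking lasts T_s = (7/10)/2 = 0.3500 s
robot covers v_R·T_r = 0.7000·0.3000 = 0.2100 m before braking
robot covers 0.7000·0.3500 − ½·2.0000·0.3500² = 0.1225 m while stopping
human closes 0.4000·0.6500 = 0.2600 m
margins: 0.1500+0.0050+0.0400 = 0.1950 m
sum ≈ 0.2100+0.1225+0.2600+0.1950 ≈ 0.7875 m = S ✓

v_R_max = 7/10 m/s = 0.7000 m/s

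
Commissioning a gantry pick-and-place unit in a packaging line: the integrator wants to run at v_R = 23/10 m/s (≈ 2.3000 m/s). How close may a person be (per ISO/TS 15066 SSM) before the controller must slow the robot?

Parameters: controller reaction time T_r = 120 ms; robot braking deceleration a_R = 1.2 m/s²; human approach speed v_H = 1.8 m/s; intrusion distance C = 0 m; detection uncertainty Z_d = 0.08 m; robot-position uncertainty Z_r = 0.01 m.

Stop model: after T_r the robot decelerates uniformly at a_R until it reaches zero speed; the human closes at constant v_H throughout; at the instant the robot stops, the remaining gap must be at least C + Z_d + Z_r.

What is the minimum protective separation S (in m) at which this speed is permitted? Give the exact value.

S_min = 37417/6000 m = 6.2362 m

T_s = v_R/a_R = (23/10)/(6/5) = 1.9167 s
robot covers v_R·T_r = 2.3000·0.1200 = 0.2760 m before braking
robot covers 2.3000·1.9167 − ½·1.2000·1.9167² = 2.2042 m while stopping
person approaches 1.8000·(0.1200+1.9167) = 3.6660 m
C+Z_d+Z_r = 0.0000+0.0800+0.0100 = 0.0900 m
S_min ≈ 0.2760+2.2042+3.6660+0.0900  ⇒  S_min = 37417/6000 m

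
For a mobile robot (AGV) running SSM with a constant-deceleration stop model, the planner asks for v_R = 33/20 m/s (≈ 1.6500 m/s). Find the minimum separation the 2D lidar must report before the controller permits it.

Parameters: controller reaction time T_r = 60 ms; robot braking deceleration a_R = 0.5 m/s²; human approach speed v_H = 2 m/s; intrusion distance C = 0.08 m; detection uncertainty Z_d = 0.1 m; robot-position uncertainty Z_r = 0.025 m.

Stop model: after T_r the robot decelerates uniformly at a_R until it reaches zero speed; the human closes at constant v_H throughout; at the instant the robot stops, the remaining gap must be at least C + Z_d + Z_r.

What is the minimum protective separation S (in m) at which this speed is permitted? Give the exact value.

braking lasts T_s = (33/20)/(1/2) = 3.3000 s
reaction-phase robot travel = 1.6500·0.0600 = 0.0990 m
robot under decel: 1.6500²/(2·0.5000) = 2.7225 m
human over T_r+T_s: 2.0000·(0.0600+3.3000) = 6.7200 m
C+Z_d+Z_r = 0.0800+0.1000+0.0250 = 0.2050 m
S_min ≈ 0.0990+2.7225+6.7200+0.2050  ⇒  S_min = 19493/2000 m

S_min = 19493/2000 m = 9.7465 m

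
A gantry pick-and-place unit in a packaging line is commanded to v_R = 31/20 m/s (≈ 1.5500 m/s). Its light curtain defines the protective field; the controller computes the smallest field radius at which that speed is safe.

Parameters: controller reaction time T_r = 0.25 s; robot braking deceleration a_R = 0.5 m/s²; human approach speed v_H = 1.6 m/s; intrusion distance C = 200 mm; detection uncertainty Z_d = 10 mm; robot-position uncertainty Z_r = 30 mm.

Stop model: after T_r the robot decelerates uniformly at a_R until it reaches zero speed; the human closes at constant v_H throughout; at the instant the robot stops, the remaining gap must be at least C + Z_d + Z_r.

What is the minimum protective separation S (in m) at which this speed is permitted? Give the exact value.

braking lasts T_s = (31/20)/(1/2) = 3.1000 s
robot covers v_R·T_r = 1.5500·0.2500 = 0.3875 m before braking
braking distance = 1.5500²/(2·0.5000) = 2.4025 m
human over T_r+T_s: 1.6000·(0.2500+3.1000) = 5.3600 m
residual clearance needed = 0.2000+0.0100+0.0300 = 0.2400 m
S_min ≈ 0.3875+2.4025+5.3600+0.2400  ⇒  S_min = 839/100 m

S_min = 839/100 m = 8.3900 m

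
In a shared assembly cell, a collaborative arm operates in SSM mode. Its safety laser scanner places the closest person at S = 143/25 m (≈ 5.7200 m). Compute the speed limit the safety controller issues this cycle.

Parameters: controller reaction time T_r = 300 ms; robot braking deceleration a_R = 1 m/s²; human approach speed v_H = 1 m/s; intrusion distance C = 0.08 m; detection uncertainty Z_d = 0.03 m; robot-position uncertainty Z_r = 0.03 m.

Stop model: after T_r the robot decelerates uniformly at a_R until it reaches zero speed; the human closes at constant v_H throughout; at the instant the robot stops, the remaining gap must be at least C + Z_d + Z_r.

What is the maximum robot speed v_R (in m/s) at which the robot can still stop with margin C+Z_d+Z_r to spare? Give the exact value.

quadratic (1/2)·v² + (13/10)·v + (-132/25) = 0
  disc = (13/10)² − 4·(1/2)·(-132/25) = 49/4 ; √disc = 7/2
  v_R = (−(13/10) + 7/2) / (2·(1/2)) = 11/5 m/s
check:
T_s = v_R/a_R = (11/5)/1 = 2.2000 s
reaction-phase robot travel = 2.2000·0.3000 = 0.6600 m
braking distance = 2.2000²/(2·1.0000) = 2.4200 m
person approaches 1.0000·(0.3000+2.2000) = 2.5000 m
C+Z_d+Z_r = 0.0800+0.0300+0.0300 = 0.1400 m
sum ≈ 0.6600+2.4200+2.5000+0.1400 ≈ 5.7200 m = S ✓

v_R_max = 11/5 m/s = 2.2000 m/s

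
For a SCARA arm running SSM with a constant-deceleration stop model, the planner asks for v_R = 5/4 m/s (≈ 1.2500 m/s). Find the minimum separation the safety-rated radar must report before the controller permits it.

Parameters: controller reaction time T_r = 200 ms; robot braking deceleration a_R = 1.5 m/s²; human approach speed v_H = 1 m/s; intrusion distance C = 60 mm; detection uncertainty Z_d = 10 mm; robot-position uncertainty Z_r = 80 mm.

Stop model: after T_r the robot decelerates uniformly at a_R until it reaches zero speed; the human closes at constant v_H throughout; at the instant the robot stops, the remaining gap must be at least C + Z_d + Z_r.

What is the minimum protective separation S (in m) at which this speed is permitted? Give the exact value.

S_min = 469/240 m = 1.9542 m

T_s = v_R/a_R = (5/4)/(3/2) = 0.8333 s
reaction-phase robot travel = 1.2500·0.2000 = 0.2500 m
braking distance = 1.2500²/(2·1.5000) = 0.5208 m
person approaches 1.0000·(0.2000+0.8333) = 1.0333 m
C+Z_d+Z_r = 0.0600+0.0100+0.0800 = 0.1500 m
S_min ≈ 0.2500+0.5208+1.0333+0.1500  ⇒  S_min = 469/240 m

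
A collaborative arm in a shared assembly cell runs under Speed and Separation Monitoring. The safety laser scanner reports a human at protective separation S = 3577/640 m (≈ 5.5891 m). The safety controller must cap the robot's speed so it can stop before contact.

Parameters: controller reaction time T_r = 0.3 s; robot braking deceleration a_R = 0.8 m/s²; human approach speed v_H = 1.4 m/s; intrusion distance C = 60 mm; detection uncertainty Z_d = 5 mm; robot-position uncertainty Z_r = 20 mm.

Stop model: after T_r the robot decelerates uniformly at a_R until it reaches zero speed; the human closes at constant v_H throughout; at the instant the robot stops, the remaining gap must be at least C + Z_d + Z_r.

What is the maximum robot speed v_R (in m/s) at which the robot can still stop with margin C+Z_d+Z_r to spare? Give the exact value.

v_R_max = 33/20 m/s = 1.6500 m/s

at the boundary: (5/8)·v² + (41/20)·v + (-16269/3200) = 0
  disc = (41/20)² − 4·(5/8)·(-16269/3200) = 108241/6400 ; √disc = 329/80
  v_R = (−(41/20) + 329/80) / (2·(5/8)) = 33/20 m/s
check:
T_s = v_R/a_R = (33/20)/(4/5) = 2.0625 s
reaction-phase robot travel = 1.6500·0.3000 = 0.4950 m
robot covers 1.6500·2.0625 − ½·0.8000·2.0625² = 1.7016 m while stopping
human over T_r+T_s: 1.4000·(0.3000+2.0625) = 3.3075 m
residual clearance needed = 0.0600+0.0050+0.0200 = 0.0850 m
sum ≈ 0.4950+1.7016+3.3075+0.0850 ≈ 5.5891 m = S ✓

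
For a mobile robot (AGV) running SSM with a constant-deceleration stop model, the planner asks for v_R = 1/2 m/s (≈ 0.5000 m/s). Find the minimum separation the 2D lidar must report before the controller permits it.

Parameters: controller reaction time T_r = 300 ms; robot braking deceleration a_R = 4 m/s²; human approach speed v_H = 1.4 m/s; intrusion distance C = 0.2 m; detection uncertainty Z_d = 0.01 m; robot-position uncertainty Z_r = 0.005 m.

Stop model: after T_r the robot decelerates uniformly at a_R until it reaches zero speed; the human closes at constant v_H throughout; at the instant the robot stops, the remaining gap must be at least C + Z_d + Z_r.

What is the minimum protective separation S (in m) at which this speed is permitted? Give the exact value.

stop time T_s = (1/2)/4 = 0.1250 s
robot in T_r: 0.5000·0.3000 = 0.1500 m
robot covers 0.5000·0.1250 − ½·4.0000·0.1250² = 0.0312 m while stopping
person approaches 1.4000·(0.3000+0.1250) = 0.5950 m
margins: 0.2000+0.0100+0.0050 = 0.2150 m
S_min ≈ 0.1500+0.0312+0.5950+0.2150  ⇒  S_min = 793/800 m

S_min = 793/800 m = 0.9912 m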